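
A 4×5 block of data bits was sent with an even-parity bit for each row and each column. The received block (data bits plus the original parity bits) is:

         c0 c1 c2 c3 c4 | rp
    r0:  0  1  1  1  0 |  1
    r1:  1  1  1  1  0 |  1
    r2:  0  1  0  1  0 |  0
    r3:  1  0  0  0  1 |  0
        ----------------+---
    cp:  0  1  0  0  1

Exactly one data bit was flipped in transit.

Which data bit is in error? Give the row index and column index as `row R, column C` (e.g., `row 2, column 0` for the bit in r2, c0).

Recompute each row's even parity and compare to rp:
  r0: data parity 1, sent rp 1 → ok
  r1: data parity 0, sent rp 1 → mismatch
  r2: data parity 0, sent rp 0 → ok
  r3: data parity 0, sent rp 0 → ok
Recompute each column's even parity and compare to cp:
  c0: data parity 0, sent cp 0 → ok
  c1: data parity 1, sent cp 1 → ok
  c2: data parity 0, sent cp 0 → ok
  c3: data parity 1, sent cp 0 → mismatch
  c4: data parity 1, sent cp 1 → ok
Exactly one row (r1) and one column (c3) fail → the flipped bit is at their intersection.

row 1, column 3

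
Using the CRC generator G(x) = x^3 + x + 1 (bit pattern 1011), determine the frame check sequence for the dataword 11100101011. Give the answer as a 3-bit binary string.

110

Append 3 zeros: 11100101011000. Divide by 1011 (XOR where the leading bit is 1):
  pos 0: 1110 XOR 1011 = 0101
  pos 1: 1010 XOR 1011 = 0001
  pos 4: 1101 XOR 1011 = 0110
  pos 5: 1100 XOR 1011 = 0111
  pos 6: 1111 XOR 1011 = 0100
  pos 7: 1001 XOR 1011 = 0010
  pos 9: 1000 XOR 1011 = 0011
Remainder (last 3 bits) = 110. This is the CRC / FCS.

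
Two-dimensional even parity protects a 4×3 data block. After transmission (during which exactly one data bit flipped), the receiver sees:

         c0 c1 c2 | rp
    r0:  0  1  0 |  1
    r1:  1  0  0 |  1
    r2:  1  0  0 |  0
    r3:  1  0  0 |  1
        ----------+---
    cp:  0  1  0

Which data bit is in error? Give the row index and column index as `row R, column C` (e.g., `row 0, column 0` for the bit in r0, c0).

row 2, column 0

Recompute each row's even parity and compare to rp:
  r0: data parity 1, sent rp 1 → ok
  r1: data parity 1, sent rp 1 → ok
  r2: data parity 1, sent rp 0 → mismatch
  r3: data parity 1, sent rp 1 → ok
Recompute each column's even parity and compare to cp:
  c0: data parity 1, sent cp 0 → mismatch
  c1: data parity 1, sent cp 1 → ok
  c2: data parity 0, sent cp 0 → ok
Exactly one row (r2) and one column (c0) fail → the flipped bit is at their intersection.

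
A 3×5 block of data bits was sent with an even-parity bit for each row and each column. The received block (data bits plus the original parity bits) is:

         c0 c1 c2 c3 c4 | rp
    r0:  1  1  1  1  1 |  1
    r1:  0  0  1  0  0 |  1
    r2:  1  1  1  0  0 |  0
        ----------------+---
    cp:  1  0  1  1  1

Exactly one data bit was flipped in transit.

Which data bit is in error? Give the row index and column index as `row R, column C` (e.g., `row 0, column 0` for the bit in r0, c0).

Recompute each row's even parity and compare to rp:
  r0: data parity 1, sent rp 1 → ok
  r1: data parity 1, sent rp 1 → ok
  r2: data parity 1, sent rp 0 → mismatch
Recompute each column's even parity and compare to cp:
  c0: data parity 0, sent cp 1 → mismatch
  c1: data parity 0, sent cp 0 → ok
  c2: data parity 1, sent cp 1 → ok
  c3: data parity 1, sent cp 1 → ok
  c4: data parity 1, sent cp 1 → ok
Exactly one row (r2) and one column (c0) fail → the flipped bit is at their intersection.

row 2, column 0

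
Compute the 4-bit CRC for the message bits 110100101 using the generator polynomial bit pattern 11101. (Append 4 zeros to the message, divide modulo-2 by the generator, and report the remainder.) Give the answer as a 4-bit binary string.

Append 4 zeros: 1101001010000. Divide by 11101 (XOR where the leading bit is 1):
  pos 0: 11010 XOR 11101 = 00111
  pos 2: 11101 XOR 11101 = 00000
  pos 8: 10000 XOR 11101 = 01101
Remainder (last 4 bits) = 1101. This is the CRC / FCS.

1101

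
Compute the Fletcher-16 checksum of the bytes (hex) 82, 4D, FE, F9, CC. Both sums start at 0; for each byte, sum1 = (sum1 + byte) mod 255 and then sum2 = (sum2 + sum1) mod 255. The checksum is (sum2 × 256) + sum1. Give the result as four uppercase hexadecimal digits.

Running sums (mod 255):
  after byte 0 (82): sum1=130, sum2=130
  after byte 1 (4D): sum1=207, sum2=82
  after byte 2 (FE): sum1=206, sum2=33
  after byte 3 (F9): sum1=200, sum2=233
  after byte 4 (CC): sum1=149, sum2=127
Checksum = sum2·256 + sum1 = 127·256 + 149 = 32661 = 0x7F95.

7F95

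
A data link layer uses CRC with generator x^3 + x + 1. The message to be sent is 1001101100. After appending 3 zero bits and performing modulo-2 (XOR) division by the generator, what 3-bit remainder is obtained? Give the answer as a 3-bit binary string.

Append 3 zeros: 1001101100000. Divide by 1011 (XOR where the leading bit is 1):
  pos 0: 1001 XOR 1011 = 0010
  pos 2: 1010 XOR 1011 = 0001
  pos 5: 1110 XOR 1011 = 0101
  pos 6: 1010 XOR 1011 = 0001
  pos 9: 1000 XOR 1011 = 0011
Remainder (last 3 bits) = 011. This is the CRC / FCS.

011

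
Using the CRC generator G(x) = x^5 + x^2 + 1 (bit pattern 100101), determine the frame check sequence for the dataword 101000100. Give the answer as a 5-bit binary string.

Append 5 zeros: 10100010000000. Divide by 100101 (XOR where the leading bit is 1):
  pos 0: 101000 XOR 100101 = 001101
  pos 2: 110110 XOR 100101 = 010011
  pos 3: 100110 XOR 100101 = 000011
  pos 7: 110000 XOR 100101 = 010101
  pos 8: 101010 XOR 100101 = 001111
Remainder (last 5 bits) = 01111. This is the CRC / FCS.

01111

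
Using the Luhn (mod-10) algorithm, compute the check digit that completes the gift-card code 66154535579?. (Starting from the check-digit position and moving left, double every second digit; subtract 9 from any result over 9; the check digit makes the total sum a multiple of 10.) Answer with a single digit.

3

Partial digits right→left: 9 7 5 5 3 5 4 5 1 6 6
Double every second digit counting from the check-digit position (so the 1st, 3rd, 5th, ... of the partial from the right).
  doubled (with −9 where >9): 9 1 6 8 2 3 → sum 29
  kept as-is: 7 5 5 5 6 → sum 28
Total = 29 + 28 = 57.
Check digit = (10 − (57 mod 10)) mod 10 = 3.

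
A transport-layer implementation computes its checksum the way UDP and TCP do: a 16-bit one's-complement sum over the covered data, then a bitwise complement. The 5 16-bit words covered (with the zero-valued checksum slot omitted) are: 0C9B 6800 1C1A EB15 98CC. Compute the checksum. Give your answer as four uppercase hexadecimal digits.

One's-complement addition (fold any carry out of bit 15 back into bit 0):
  0x0C9B + 0x6800 = 0x0749B
  0x749B + 0x1C1A = 0x090B5
  0x90B5 + 0xEB15 = 0x17BCA → wrap carry → 0x7BCB
  0x7BCB + 0x98CC = 0x11497 → wrap carry → 0x1498
One's-complement sum = 0x1498.
Checksum = ~0x1498 & 0xFFFF = 0xEB67.

EB67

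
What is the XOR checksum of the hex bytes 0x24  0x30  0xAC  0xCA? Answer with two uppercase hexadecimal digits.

72

XOR the bytes together:
  start with 0x24
  0x24 ⊕ 0x30 = 0x14
  0x14 ⊕ 0xAC = 0xB8
  0xB8 ⊕ 0xCA = 0x72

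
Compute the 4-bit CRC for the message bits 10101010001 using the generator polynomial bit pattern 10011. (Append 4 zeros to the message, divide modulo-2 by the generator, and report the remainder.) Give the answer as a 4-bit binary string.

0111

Append 4 zeros: 101010100010000. Divide by 10011 (XOR where the leading bit is 1):
  pos 0: 10101 XOR 10011 = 00110
  pos 2: 11001 XOR 10011 = 01010
  pos 3: 10100 XOR 10011 = 00111
  pos 5: 11100 XOR 10011 = 01111
  pos 6: 11111 XOR 10011 = 01100
  pos 7: 11000 XOR 10011 = 01011
  pos 8: 10110 XOR 10011 = 00101
  pos 10: 10100 XOR 10011 = 00111
Remainder (last 4 bits) = 0111. This is the CRC / FCS.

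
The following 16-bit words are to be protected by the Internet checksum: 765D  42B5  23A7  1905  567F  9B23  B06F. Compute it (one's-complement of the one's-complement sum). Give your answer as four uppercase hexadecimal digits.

One's-complement addition (fold any carry out of bit 15 back into bit 0):
  0x765D + 0x42B5 = 0x0B912
  0xB912 + 0x23A7 = 0x0DCB9
  0xDCB9 + 0x1905 = 0x0F5BE
  0xF5BE + 0x567F = 0x14C3D → wrap carry → 0x4C3E
  0x4C3E + 0x9B23 = 0x0E761
  0xE761 + 0xB06F = 0x197D0 → wrap carry → 0x97D1
One's-complement sum = 0x97D1.
Checksum = ~0x97D1 & 0xFFFF = 0x682E.

682E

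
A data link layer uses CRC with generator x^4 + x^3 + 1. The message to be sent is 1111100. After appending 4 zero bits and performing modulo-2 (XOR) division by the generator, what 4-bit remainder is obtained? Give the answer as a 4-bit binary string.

Append 4 zeros: 11111000000. Divide by 11001 (XOR where the leading bit is 1):
  pos 0: 11111 XOR 11001 = 00110
  pos 2: 11000 XOR 11001 = 00001
  pos 6: 10000 XOR 11001 = 01001
Remainder (last 4 bits) = 1001. This is the CRC / FCS.

1001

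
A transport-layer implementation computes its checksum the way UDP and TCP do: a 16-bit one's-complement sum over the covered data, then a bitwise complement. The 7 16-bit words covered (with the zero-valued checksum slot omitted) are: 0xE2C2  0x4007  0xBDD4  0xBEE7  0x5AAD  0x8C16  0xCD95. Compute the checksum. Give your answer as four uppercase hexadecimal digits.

AC1F

One's-complement addition (fold any carry out of bit 15 back into bit 0):
  0xE2C2 + 0x4007 = 0x122C9 → wrap carry → 0x22CA
  0x22CA + 0xBDD4 = 0x0E09E
  0xE09E + 0xBEE7 = 0x19F85 → wrap carry → 0x9F86
  0x9F86 + 0x5AAD = 0x0FA33
  0xFA33 + 0x8C16 = 0x18649 → wrap carry → 0x864A
  0x864A + 0xCD95 = 0x153DF → wrap carry → 0x53E0
One's-complement sum = 0x53E0.
Checksum = ~0x53E0 & 0xFFFF = 0xAC1F.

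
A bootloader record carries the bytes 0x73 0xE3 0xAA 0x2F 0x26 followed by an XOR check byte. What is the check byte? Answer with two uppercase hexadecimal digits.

33

XOR the bytes together:
  start with 0x73
  0x73 ⊕ 0xE3 = 0x90
  0x90 ⊕ 0xAA = 0x3A
  0x3A ⊕ 0x2F = 0x15
  0x15 ⊕ 0x26 = 0x33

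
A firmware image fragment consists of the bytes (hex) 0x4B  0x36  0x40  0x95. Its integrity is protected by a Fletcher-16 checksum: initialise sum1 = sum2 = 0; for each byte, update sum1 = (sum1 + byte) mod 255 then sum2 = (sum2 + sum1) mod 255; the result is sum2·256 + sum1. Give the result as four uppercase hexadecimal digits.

E557

Running sums (mod 255):
  after byte 0 (0x4B): sum1=75, sum2=75
  after byte 1 (0x36): sum1=129, sum2=204
  after byte 2 (0x40): sum1=193, sum2=142
  after byte 3 (0x95): sum1=87, sum2=229
Checksum = sum2·256 + sum1 = 229·256 + 87 = 58711 = 0xE557.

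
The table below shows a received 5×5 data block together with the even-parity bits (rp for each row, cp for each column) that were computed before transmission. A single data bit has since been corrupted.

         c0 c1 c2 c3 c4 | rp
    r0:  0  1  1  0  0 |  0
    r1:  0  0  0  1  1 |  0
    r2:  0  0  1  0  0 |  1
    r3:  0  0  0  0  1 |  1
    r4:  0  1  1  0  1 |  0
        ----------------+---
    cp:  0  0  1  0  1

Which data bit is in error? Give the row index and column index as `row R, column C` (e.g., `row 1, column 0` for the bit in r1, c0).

Recompute each row's even parity and compare to rp:
  r0: data parity 0, sent rp 0 → ok
  r1: data parity 0, sent rp 0 → ok
  r2: data parity 1, sent rp 1 → ok
  r3: data parity 1, sent rp 1 → ok
  r4: data parity 1, sent rp 0 → mismatch
Recompute each column's even parity and compare to cp:
  c0: data parity 0, sent cp 0 → ok
  c1: data parity 0, sent cp 0 → ok
  c2: data parity 1, sent cp 1 → ok
  c3: data parity 1, sent cp 0 → mismatch
  c4: data parity 1, sent cp 1 → ok
Exactly one row (r4) and one column (c3) fail → the flipped bit is at their intersection.

row 4, column 3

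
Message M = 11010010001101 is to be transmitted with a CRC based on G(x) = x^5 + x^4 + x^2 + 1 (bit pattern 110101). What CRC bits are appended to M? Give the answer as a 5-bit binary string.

Append 5 zeros: 1101001000110100000. Divide by 110101 (XOR where the leading bit is 1):
  pos 0: 110100 XOR 110101 = 000001
  pos 5: 110001 XOR 110101 = 000100
  pos 8: 100101 XOR 110101 = 010000
  pos 9: 100000 XOR 110101 = 010101
  pos 10: 101010 XOR 110101 = 011111
  pos 11: 111110 XOR 110101 = 001011
  pos 13: 101100 XOR 110101 = 011001
Remainder (last 5 bits) = 11001. This is the CRC / FCS.

11001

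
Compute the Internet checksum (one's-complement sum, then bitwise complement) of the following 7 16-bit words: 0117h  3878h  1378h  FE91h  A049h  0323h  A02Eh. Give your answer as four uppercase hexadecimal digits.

70CB

One's-complement addition (fold any carry out of bit 15 back into bit 0):
  0x0117 + 0x3878 = 0x0398F
  0x398F + 0x1378 = 0x04D07
  0x4D07 + 0xFE91 = 0x14B98 → wrap carry → 0x4B99
  0x4B99 + 0xA049 = 0x0EBE2
  0xEBE2 + 0x0323 = 0x0EF05
  0xEF05 + 0xA02E = 0x18F33 → wrap carry → 0x8F34
One's-complement sum = 0x8F34.
Checksum = ~0x8F34 & 0xFFFF = 0x70CB.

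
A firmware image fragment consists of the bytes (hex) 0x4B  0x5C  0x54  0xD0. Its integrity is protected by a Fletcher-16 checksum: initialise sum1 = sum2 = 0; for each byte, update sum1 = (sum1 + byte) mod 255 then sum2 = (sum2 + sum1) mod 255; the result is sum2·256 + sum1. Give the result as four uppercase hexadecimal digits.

Running sums (mod 255):
  after byte 0 (0x4B): sum1=75, sum2=75
  after byte 1 (0x5C): sum1=167, sum2=242
  after byte 2 (0x54): sum1=251, sum2=238
  after byte 3 (0xD0): sum1=204, sum2=187
Checksum = sum2·256 + sum1 = 187·256 + 204 = 48076 = 0xBBCC.

BBCC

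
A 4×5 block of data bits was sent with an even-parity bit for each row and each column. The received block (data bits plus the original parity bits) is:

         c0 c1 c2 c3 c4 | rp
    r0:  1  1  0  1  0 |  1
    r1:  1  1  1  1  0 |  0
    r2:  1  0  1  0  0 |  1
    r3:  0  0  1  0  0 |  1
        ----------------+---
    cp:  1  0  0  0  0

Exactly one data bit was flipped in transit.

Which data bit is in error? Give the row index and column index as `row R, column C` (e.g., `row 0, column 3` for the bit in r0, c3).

Recompute each row's even parity and compare to rp:
  r0: data parity 1, sent rp 1 → ok
  r1: data parity 0, sent rp 0 → ok
  r2: data parity 0, sent rp 1 → mismatch
  r3: data parity 1, sent rp 1 → ok
Recompute each column's even parity and compare to cp:
  c0: data parity 1, sent cp 1 → ok
  c1: data parity 0, sent cp 0 → ok
  c2: data parity 1, sent cp 0 → mismatch
  c3: data parity 0, sent cp 0 → ok
  c4: data parity 0, sent cp 0 → ok
Exactly one row (r2) and one column (c2) fail → the flipped bit is at their intersection.

row 2, column 2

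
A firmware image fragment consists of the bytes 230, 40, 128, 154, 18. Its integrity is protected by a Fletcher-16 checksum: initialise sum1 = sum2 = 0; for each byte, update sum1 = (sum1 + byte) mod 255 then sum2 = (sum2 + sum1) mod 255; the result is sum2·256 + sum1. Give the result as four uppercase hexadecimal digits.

Running sums (mod 255):
  after byte 0 (230): sum1=230, sum2=230
  after byte 1 (40): sum1=15, sum2=245
  after byte 2 (128): sum1=143, sum2=133
  after byte 3 (154): sum1=42, sum2=175
  after byte 4 (18): sum1=60, sum2=235
Checksum = sum2·256 + sum1 = 235·256 + 60 = 60220 = 0xEB3C.

EB3C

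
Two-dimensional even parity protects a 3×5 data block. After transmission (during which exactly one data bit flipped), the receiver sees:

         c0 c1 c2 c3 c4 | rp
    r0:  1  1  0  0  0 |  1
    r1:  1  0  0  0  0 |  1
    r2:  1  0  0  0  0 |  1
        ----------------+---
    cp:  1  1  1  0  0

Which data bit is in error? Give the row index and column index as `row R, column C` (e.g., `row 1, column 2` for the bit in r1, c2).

row 0, column 2

Recompute each row's even parity and compare to rp:
  r0: data parity 0, sent rp 1 → mismatch
  r1: data parity 1, sent rp 1 → ok
  r2: data parity 1, sent rp 1 → ok
Recompute each column's even parity and compare to cp:
  c0: data parity 1, sent cp 1 → ok
  c1: data parity 1, sent cp 1 → ok
  c2: data parity 0, sent cp 1 → mismatch
  c3: data parity 0, sent cp 0 → ok
  c4: data parity 0, sent cp 0 → ok
Exactly one row (r0) and one column (c2) fail → the flipped bit is at their intersection.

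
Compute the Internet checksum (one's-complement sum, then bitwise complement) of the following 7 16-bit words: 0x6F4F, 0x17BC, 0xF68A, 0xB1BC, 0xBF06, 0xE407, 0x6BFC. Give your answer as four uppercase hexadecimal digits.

One's-complement addition (fold any carry out of bit 15 back into bit 0):
  0x6F4F + 0x17BC = 0x0870B
  0x870B + 0xF68A = 0x17D95 → wrap carry → 0x7D96
  0x7D96 + 0xB1BC = 0x12F52 → wrap carry → 0x2F53
  0x2F53 + 0xBF06 = 0x0EE59
  0xEE59 + 0xE407 = 0x1D260 → wrap carry → 0xD261
  0xD261 + 0x6BFC = 0x13E5D → wrap carry → 0x3E5E
One's-complement sum = 0x3E5E.
Checksum = ~0x3E5E & 0xFFFF = 0xC1A1.

C1A1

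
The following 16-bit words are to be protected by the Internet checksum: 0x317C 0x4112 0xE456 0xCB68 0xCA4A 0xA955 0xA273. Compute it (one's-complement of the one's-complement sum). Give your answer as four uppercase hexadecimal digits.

C79D

One's-complement addition (fold any carry out of bit 15 back into bit 0):
  0x317C + 0x4112 = 0x0728E
  0x728E + 0xE456 = 0x156E4 → wrap carry → 0x56E5
  0x56E5 + 0xCB68 = 0x1224D → wrap carry → 0x224E
  0x224E + 0xCA4A = 0x0EC98
  0xEC98 + 0xA955 = 0x195ED → wrap carry → 0x95EE
  0x95EE + 0xA273 = 0x13861 → wrap carry → 0x3862
One's-complement sum = 0x3862.
Checksum = ~0x3862 & 0xFFFF = 0xC79D.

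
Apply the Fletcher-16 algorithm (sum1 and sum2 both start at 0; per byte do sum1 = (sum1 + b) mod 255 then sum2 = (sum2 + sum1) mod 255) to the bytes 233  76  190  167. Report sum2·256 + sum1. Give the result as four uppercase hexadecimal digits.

B19C

Running sums (mod 255):
  after byte 0 (233): sum1=233, sum2=233
  after byte 1 (76): sum1=54, sum2=32
  after byte 2 (190): sum1=244, sum2=21
  after byte 3 (167): sum1=156, sum2=177
Checksum = sum2·256 + sum1 = 177·256 + 156 = 45468 = 0xB19C.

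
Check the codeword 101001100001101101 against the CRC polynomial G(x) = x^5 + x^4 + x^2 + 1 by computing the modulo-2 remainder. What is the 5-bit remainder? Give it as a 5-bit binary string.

10000

Modulo-2 division of 101001100001101101 by 110101:
  pos 0: 101001 XOR 110101 = 011100
  pos 1: 111001 XOR 110101 = 001100
  pos 3: 110000 XOR 110101 = 000101
  pos 6: 101001 XOR 110101 = 011100
  pos 7: 111001 XOR 110101 = 001100
  pos 9: 110001 XOR 110101 = 000100
  pos 12: 100101 XOR 110101 = 010000
Remainder = 10000 (nonzero — an error is detected).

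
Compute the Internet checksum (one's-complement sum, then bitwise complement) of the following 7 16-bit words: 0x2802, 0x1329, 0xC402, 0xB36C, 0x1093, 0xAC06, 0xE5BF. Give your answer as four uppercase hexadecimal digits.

One's-complement addition (fold any carry out of bit 15 back into bit 0):
  0x2802 + 0x1329 = 0x03B2B
  0x3B2B + 0xC402 = 0x0FF2D
  0xFF2D + 0xB36C = 0x1B299 → wrap carry → 0xB29A
  0xB29A + 0x1093 = 0x0C32D
  0xC32D + 0xAC06 = 0x16F33 → wrap carry → 0x6F34
  0x6F34 + 0xE5BF = 0x154F3 → wrap carry → 0x54F4
One's-complement sum = 0x54F4.
Checksum = ~0x54F4 & 0xFFFF = 0xAB0B.

AB0B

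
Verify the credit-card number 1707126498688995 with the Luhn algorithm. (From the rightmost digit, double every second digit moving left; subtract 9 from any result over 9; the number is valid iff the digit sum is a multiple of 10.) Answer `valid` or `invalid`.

invalid

From the right, keep odd positions and double even positions (subtract 9 from any doubled value over 9):
  doubled (positions 2,4,...): 9 7 3 9 3 2 0 2 → sum 35
  kept (positions 1,3,...): 5 9 8 8 4 2 7 7 → sum 50
Total = 85.
85 mod 10 = 5, so the number is invalid.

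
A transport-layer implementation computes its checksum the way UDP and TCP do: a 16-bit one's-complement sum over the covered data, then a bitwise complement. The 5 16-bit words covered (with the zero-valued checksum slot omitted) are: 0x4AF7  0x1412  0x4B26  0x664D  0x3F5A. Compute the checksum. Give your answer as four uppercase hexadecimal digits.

B028

One's-complement addition (fold any carry out of bit 15 back into bit 0):
  0x4AF7 + 0x1412 = 0x05F09
  0x5F09 + 0x4B26 = 0x0AA2F
  0xAA2F + 0x664D = 0x1107C → wrap carry → 0x107D
  0x107D + 0x3F5A = 0x04FD7
One's-complement sum = 0x4FD7.
Checksum = ~0x4FD7 & 0xFFFF = 0xB028.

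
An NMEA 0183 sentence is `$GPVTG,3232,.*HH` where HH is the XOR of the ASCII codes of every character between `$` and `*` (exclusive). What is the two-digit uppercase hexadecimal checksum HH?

7C

XOR the ASCII codes of the payload characters:
  'G' = 0x47 → acc = 0x47
  'P' = 0x50 → acc = 0x17
  'V' = 0x56 → acc = 0x41
  'T' = 0x54 → acc = 0x15
  'G' = 0x47 → acc = 0x52
  ',' = 0x2C → acc = 0x7E
  '3' = 0x33 → acc = 0x4D
  '2' = 0x32 → acc = 0x7F
  '3' = 0x33 → acc = 0x4C
  '2' = 0x32 → acc = 0x7E
  ',' = 0x2C → acc = 0x52
  '.' = 0x2E → acc = 0x7C
Checksum = 0x7C.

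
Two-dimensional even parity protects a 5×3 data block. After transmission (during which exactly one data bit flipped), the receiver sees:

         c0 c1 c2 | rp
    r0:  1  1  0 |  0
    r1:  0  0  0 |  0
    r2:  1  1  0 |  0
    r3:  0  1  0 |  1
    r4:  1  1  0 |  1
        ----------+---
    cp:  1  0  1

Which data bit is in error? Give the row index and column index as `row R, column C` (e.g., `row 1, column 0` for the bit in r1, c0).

Recompute each row's even parity and compare to rp:
  r0: data parity 0, sent rp 0 → ok
  r1: data parity 0, sent rp 0 → ok
  r2: data parity 0, sent rp 0 → ok
  r3: data parity 1, sent rp 1 → ok
  r4: data parity 0, sent rp 1 → mismatch
Recompute each column's even parity and compare to cp:
  c0: data parity 1, sent cp 1 → ok
  c1: data parity 0, sent cp 0 → ok
  c2: data parity 0, sent cp 1 → mismatch
Exactly one row (r4) and one column (c2) fail → the flipped bit is at their intersection.

row 4, column 2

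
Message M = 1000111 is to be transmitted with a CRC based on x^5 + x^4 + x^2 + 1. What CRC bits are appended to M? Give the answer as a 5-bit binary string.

01111

Append 5 zeros: 100011100000. Divide by 110101 (XOR where the leading bit is 1):
  pos 0: 100011 XOR 110101 = 010110
  pos 1: 101101 XOR 110101 = 011000
  pos 2: 110000 XOR 110101 = 000101
  pos 5: 101000 XOR 110101 = 011101
  pos 6: 111010 XOR 110101 = 001111
Remainder (last 5 bits) = 01111. This is the CRC / FCS.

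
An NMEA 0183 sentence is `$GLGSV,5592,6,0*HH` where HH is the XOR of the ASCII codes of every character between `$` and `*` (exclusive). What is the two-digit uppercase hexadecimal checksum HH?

XOR the ASCII codes of the payload characters:
  'G' = 0x47 → acc = 0x47
  'L' = 0x4C → acc = 0x0B
  'G' = 0x47 → acc = 0x4C
  'S' = 0x53 → acc = 0x1F
  'V' = 0x56 → acc = 0x49
  ',' = 0x2C → acc = 0x65
  '5' = 0x35 → acc = 0x50
  '5' = 0x35 → acc = 0x65
  '9' = 0x39 → acc = 0x5C
  '2' = 0x32 → acc = 0x6E
  ',' = 0x2C → acc = 0x42
  '6' = 0x36 → acc = 0x74
  ',' = 0x2C → acc = 0x58
  '0' = 0x30 → acc = 0x68
Checksum = 0x68.

68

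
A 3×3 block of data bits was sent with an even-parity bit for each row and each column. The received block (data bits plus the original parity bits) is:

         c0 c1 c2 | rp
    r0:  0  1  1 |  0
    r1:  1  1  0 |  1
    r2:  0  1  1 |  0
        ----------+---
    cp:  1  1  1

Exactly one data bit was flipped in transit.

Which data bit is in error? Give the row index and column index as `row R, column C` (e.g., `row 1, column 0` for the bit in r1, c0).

row 1, column 2

Recompute each row's even parity and compare to rp:
  r0: data parity 0, sent rp 0 → ok
  r1: data parity 0, sent rp 1 → mismatch
  r2: data parity 0, sent rp 0 → ok
Recompute each column's even parity and compare to cp:
  c0: data parity 1, sent cp 1 → ok
  c1: data parity 1, sent cp 1 → ok
  c2: data parity 0, sent cp 1 → mismatch
Exactly one row (r1) and one column (c2) fail → the flipped bit is at their intersection.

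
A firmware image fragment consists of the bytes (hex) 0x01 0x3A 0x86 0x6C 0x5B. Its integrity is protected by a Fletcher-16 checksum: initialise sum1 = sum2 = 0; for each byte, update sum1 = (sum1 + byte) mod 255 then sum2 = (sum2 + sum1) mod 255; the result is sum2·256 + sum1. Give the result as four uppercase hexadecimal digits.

Running sums (mod 255):
  after byte 0 (0x01): sum1=1, sum2=1
  after byte 1 (0x3A): sum1=59, sum2=60
  after byte 2 (0x86): sum1=193, sum2=253
  after byte 3 (0x6C): sum1=46, sum2=44
  after byte 4 (0x5B): sum1=137, sum2=181
Checksum = sum2·256 + sum1 = 181·256 + 137 = 46473 = 0xB589.

B589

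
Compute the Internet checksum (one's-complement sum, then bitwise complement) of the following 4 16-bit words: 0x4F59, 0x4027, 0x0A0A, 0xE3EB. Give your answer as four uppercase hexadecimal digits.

8289

One's-complement addition (fold any carry out of bit 15 back into bit 0):
  0x4F59 + 0x4027 = 0x08F80
  0x8F80 + 0x0A0A = 0x0998A
  0x998A + 0xE3EB = 0x17D75 → wrap carry → 0x7D76
One's-complement sum = 0x7D76.
Checksum = ~0x7D76 & 0xFFFF = 0x8289.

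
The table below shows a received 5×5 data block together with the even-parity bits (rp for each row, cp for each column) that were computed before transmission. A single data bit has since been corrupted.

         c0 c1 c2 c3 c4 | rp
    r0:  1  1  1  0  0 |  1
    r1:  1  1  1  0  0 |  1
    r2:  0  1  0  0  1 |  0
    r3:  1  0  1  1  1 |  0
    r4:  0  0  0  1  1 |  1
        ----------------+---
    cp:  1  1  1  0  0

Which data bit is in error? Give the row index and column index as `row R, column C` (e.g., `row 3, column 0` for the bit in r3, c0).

Recompute each row's even parity and compare to rp:
  r0: data parity 1, sent rp 1 → ok
  r1: data parity 1, sent rp 1 → ok
  r2: data parity 0, sent rp 0 → ok
  r3: data parity 0, sent rp 0 → ok
  r4: data parity 0, sent rp 1 → mismatch
Recompute each column's even parity and compare to cp:
  c0: data parity 1, sent cp 1 → ok
  c1: data parity 1, sent cp 1 → ok
  c2: data parity 1, sent cp 1 → ok
  c3: data parity 0, sent cp 0 → ok
  c4: data parity 1, sent cp 0 → mismatch
Exactly one row (r4) and one column (c4) fail → the flipped bit is at their intersection.

row 4, column 4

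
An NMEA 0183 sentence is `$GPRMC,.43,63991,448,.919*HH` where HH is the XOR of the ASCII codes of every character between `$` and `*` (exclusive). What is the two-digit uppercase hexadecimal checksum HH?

XOR the ASCII codes of the payload characters:
  'G' = 0x47 → acc = 0x47
  'P' = 0x50 → acc = 0x17
  'R' = 0x52 → acc = 0x45
  'M' = 0x4D → acc = 0x08
  'C' = 0x43 → acc = 0x4B
  ',' = 0x2C → acc = 0x67
  '.' = 0x2E → acc = 0x49
  '4' = 0x34 → acc = 0x7D
  '3' = 0x33 → acc = 0x4E
  ',' = 0x2C → acc = 0x62
  '6' = 0x36 → acc = 0x54
  '3' = 0x33 → acc = 0x67
  '9' = 0x39 → acc = 0x5E
  '9' = 0x39 → acc = 0x67
  '1' = 0x31 → acc = 0x56
  ',' = 0x2C → acc = 0x7A
  '4' = 0x34 → acc = 0x4E
  '4' = 0x34 → acc = 0x7A
  '8' = 0x38 → acc = 0x42
  ',' = 0x2C → acc = 0x6E
  '.' = 0x2E → acc = 0x40
  '9' = 0x39 → acc = 0x79
  '1' = 0x31 → acc = 0x48
  '9' = 0x39 → acc = 0x71
Checksum = 0x71.

71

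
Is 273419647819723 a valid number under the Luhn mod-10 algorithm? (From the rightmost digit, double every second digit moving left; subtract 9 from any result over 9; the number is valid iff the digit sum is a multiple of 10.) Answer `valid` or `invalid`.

valid

From the right, keep odd positions and double even positions (subtract 9 from any doubled value over 9):
  doubled (positions 2,4,...): 4 9 7 8 9 8 5 → sum 50
  kept (positions 1,3,...): 3 7 1 7 6 1 3 2 → sum 30
Total = 80.
80 mod 10 = 0, so the number is valid.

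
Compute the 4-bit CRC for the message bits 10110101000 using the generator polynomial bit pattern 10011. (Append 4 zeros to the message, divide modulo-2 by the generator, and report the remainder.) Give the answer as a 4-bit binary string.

Append 4 zeros: 101101010000000. Divide by 10011 (XOR where the leading bit is 1):
  pos 0: 10110 XOR 10011 = 00101
  pos 2: 10110 XOR 10011 = 00101
  pos 4: 10110 XOR 10011 = 00101
  pos 6: 10100 XOR 10011 = 00111
  pos 8: 11100 XOR 10011 = 01111
  pos 9: 11110 XOR 10011 = 01101
  pos 10: 11010 XOR 10011 = 01001
Remainder (last 4 bits) = 1001. This is the CRC / FCS.

1001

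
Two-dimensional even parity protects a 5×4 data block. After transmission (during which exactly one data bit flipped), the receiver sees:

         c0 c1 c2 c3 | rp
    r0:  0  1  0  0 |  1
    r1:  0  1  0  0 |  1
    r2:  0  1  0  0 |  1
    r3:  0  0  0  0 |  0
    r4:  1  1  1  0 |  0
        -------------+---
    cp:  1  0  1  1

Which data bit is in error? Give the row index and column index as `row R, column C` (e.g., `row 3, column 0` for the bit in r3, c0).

Recompute each row's even parity and compare to rp:
  r0: data parity 1, sent rp 1 → ok
  r1: data parity 1, sent rp 1 → ok
  r2: data parity 1, sent rp 1 → ok
  r3: data parity 0, sent rp 0 → ok
  r4: data parity 1, sent rp 0 → mismatch
Recompute each column's even parity and compare to cp:
  c0: data parity 1, sent cp 1 → ok
  c1: data parity 0, sent cp 0 → ok
  c2: data parity 1, sent cp 1 → ok
  c3: data parity 0, sent cp 1 → mismatch
Exactly one row (r4) and one column (c3) fail → the flipped bit is at their intersection.

row 4, column 3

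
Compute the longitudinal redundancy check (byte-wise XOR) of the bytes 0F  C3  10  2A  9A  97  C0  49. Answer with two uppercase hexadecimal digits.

XOR the bytes together:
  start with 0x0F
  0x0F ⊕ 0xC3 = 0xCC
  0xCC ⊕ 0x10 = 0xDC
  0xDC ⊕ 0x2A = 0xF6
  0xF6 ⊕ 0x9A = 0x6C
  0x6C ⊕ 0x97 = 0xFB
  0xFB ⊕ 0xC0 = 0x3B
  0x3B ⊕ 0x49 = 0x72

72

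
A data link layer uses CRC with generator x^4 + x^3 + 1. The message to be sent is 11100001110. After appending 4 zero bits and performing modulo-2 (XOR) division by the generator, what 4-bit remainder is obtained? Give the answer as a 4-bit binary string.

1010

Append 4 zeros: 111000011100000. Divide by 11001 (XOR where the leading bit is 1):
  pos 0: 11100 XOR 11001 = 00101
  pos 2: 10100 XOR 11001 = 01101
  pos 3: 11011 XOR 11001 = 00010
  pos 6: 10110 XOR 11001 = 01111
  pos 7: 11110 XOR 11001 = 00111
  pos 9: 11100 XOR 11001 = 00101
Remainder (last 4 bits) = 1010. This is the CRC / FCS.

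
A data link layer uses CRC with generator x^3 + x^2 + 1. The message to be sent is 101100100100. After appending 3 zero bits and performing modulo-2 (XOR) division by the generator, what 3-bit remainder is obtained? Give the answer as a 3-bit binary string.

100

Append 3 zeros: 101100100100000. Divide by 1101 (XOR where the leading bit is 1):
  pos 0: 1011 XOR 1101 = 0110
  pos 1: 1100 XOR 1101 = 0001
  pos 4: 1010 XOR 1101 = 0111
  pos 5: 1110 XOR 1101 = 0011
  pos 7: 1110 XOR 1101 = 0011
  pos 9: 1100 XOR 1101 = 0001
Remainder (last 3 bits) = 100. This is the CRC / FCS.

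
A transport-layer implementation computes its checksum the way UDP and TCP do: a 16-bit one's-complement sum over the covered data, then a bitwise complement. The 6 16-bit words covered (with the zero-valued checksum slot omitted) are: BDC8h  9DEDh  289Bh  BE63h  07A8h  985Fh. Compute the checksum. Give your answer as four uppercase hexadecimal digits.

One's-complement addition (fold any carry out of bit 15 back into bit 0):
  0xBDC8 + 0x9DED = 0x15BB5 → wrap carry → 0x5BB6
  0x5BB6 + 0x289B = 0x08451
  0x8451 + 0xBE63 = 0x142B4 → wrap carry → 0x42B5
  0x42B5 + 0x07A8 = 0x04A5D
  0x4A5D + 0x985F = 0x0E2BC
One's-complement sum = 0xE2BC.
Checksum = ~0xE2BC & 0xFFFF = 0x1D43.

1D43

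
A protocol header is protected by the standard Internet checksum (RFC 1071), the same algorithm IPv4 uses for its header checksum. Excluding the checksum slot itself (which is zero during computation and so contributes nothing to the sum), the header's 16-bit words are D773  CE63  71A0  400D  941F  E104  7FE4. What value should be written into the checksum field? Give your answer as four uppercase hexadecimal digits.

B371

One's-complement addition (fold any carry out of bit 15 back into bit 0):
  0xD773 + 0xCE63 = 0x1A5D6 → wrap carry → 0xA5D7
  0xA5D7 + 0x71A0 = 0x11777 → wrap carry → 0x1778
  0x1778 + 0x400D = 0x05785
  0x5785 + 0x941F = 0x0EBA4
  0xEBA4 + 0xE104 = 0x1CCA8 → wrap carry → 0xCCA9
  0xCCA9 + 0x7FE4 = 0x14C8D → wrap carry → 0x4C8E
One's-complement sum = 0x4C8E.
Checksum = ~0x4C8E & 0xFFFF = 0xB371.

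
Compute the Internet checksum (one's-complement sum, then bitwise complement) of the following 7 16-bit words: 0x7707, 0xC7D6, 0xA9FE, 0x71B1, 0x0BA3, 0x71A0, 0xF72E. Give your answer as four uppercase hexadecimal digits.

One's-complement addition (fold any carry out of bit 15 back into bit 0):
  0x7707 + 0xC7D6 = 0x13EDD → wrap carry → 0x3EDE
  0x3EDE + 0xA9FE = 0x0E8DC
  0xE8DC + 0x71B1 = 0x15A8D → wrap carry → 0x5A8E
  0x5A8E + 0x0BA3 = 0x06631
  0x6631 + 0x71A0 = 0x0D7D1
  0xD7D1 + 0xF72E = 0x1CEFF → wrap carry → 0xCF00
One's-complement sum = 0xCF00.
Checksum = ~0xCF00 & 0xFFFF = 0x30FF.

30FF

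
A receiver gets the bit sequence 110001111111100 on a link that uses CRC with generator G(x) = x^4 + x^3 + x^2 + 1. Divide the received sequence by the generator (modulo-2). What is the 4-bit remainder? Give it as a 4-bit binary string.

0000

Modulo-2 division of 110001111111100 by 11101:
  pos 0: 11000 XOR 11101 = 00101
  pos 2: 10111 XOR 11101 = 01010
  pos 3: 10101 XOR 11101 = 01000
  pos 4: 10001 XOR 11101 = 01100
  pos 5: 11001 XOR 11101 = 00100
  pos 7: 10011 XOR 11101 = 01110
  pos 8: 11101 XOR 11101 = 00000
Remainder = 0000 (zero — the frame passes the CRC check).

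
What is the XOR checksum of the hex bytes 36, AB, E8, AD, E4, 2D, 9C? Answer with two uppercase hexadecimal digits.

XOR the bytes together:
  start with 0x36
  0x36 ⊕ 0xAB = 0x9D
  0x9D ⊕ 0xE8 = 0x75
  0x75 ⊕ 0xAD = 0xD8
  0xD8 ⊕ 0xE4 = 0x3C
  0x3C ⊕ 0x2D = 0x11
  0x11 ⊕ 0x9C = 0x8D

8D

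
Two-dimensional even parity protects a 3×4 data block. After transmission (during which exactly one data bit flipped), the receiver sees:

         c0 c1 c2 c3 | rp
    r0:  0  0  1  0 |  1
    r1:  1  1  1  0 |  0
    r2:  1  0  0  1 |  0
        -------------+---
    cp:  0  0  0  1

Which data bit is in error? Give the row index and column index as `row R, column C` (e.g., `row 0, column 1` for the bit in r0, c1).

Recompute each row's even parity and compare to rp:
  r0: data parity 1, sent rp 1 → ok
  r1: data parity 1, sent rp 0 → mismatch
  r2: data parity 0, sent rp 0 → ok
Recompute each column's even parity and compare to cp:
  c0: data parity 0, sent cp 0 → ok
  c1: data parity 1, sent cp 0 → mismatch
  c2: data parity 0, sent cp 0 → ok
  c3: data parity 1, sent cp 1 → ok
Exactly one row (r1) and one column (c1) fail → the flipped bit is at their intersection.

row 1, column 1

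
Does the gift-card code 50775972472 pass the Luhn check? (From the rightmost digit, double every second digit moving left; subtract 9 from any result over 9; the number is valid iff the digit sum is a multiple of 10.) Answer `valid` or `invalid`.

invalid

From the right, keep odd positions and double even positions (subtract 9 from any doubled value over 9):
  doubled (positions 2,4,...): 5 4 9 5 0 → sum 23
  kept (positions 1,3,...): 2 4 7 5 7 5 → sum 30
Total = 53.
53 mod 10 = 3, so the number is invalid.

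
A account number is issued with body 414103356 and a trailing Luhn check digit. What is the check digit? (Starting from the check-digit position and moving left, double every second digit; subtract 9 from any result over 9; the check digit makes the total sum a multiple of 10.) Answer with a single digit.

5

Partial digits right→left: 6 5 3 3 0 1 4 1 4
Double every second digit counting from the check-digit position (so the 1st, 3rd, 5th, ... of the partial from the right).
  doubled (with −9 where >9): 3 6 0 8 8 → sum 25
  kept as-is: 5 3 1 1 → sum 10
Total = 25 + 10 = 35.
Check digit = (10 − (35 mod 10)) mod 10 = 5.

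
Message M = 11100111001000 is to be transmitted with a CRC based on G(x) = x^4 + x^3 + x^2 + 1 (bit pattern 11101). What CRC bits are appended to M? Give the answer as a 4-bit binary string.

1101

Append 4 zeros: 111001110010000000. Divide by 11101 (XOR where the leading bit is 1):
  pos 0: 11100 XOR 11101 = 00001
  pos 4: 11110 XOR 11101 = 00011
  pos 7: 11010 XOR 11101 = 00111
  pos 9: 11100 XOR 11101 = 00001
  pos 13: 10000 XOR 11101 = 01101
Remainder (last 4 bits) = 1101. This is the CRC / FCS.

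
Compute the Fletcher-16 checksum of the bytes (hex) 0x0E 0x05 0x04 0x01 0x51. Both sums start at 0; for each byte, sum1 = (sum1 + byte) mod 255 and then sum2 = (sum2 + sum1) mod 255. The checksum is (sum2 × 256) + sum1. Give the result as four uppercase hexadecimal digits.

B969

Running sums (mod 255):
  after byte 0 (0x0E): sum1=14, sum2=14
  after byte 1 (0x05): sum1=19, sum2=33
  after byte 2 (0x04): sum1=23, sum2=56
  after byte 3 (0x01): sum1=24, sum2=80
  after byte 4 (0x51): sum1=105, sum2=185
Checksum = sum2·256 + sum1 = 185·256 + 105 = 47465 = 0xB969.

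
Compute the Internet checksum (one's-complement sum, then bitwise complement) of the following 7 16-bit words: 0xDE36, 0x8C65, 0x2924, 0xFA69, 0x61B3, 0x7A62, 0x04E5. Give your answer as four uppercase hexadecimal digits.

90DA

One's-complement addition (fold any carry out of bit 15 back into bit 0):
  0xDE36 + 0x8C65 = 0x16A9B → wrap carry → 0x6A9C
  0x6A9C + 0x2924 = 0x093C0
  0x93C0 + 0xFA69 = 0x18E29 → wrap carry → 0x8E2A
  0x8E2A + 0x61B3 = 0x0EFDD
  0xEFDD + 0x7A62 = 0x16A3F → wrap carry → 0x6A40
  0x6A40 + 0x04E5 = 0x06F25
One's-complement sum = 0x6F25.
Checksum = ~0x6F25 & 0xFFFF = 0x90DA.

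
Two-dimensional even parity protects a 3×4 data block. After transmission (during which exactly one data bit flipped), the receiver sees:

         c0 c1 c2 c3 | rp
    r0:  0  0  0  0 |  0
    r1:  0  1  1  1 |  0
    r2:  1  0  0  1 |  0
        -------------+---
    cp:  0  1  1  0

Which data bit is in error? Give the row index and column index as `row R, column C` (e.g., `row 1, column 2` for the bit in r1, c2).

row 1, column 0

Recompute each row's even parity and compare to rp:
  r0: data parity 0, sent rp 0 → ok
  r1: data parity 1, sent rp 0 → mismatch
  r2: data parity 0, sent rp 0 → ok
Recompute each column's even parity and compare to cp:
  c0: data parity 1, sent cp 0 → mismatch
  c1: data parity 1, sent cp 1 → ok
  c2: data parity 1, sent cp 1 → ok
  c3: data parity 0, sent cp 0 → ok
Exactly one row (r1) and one column (c0) fail → the flipped bit is at their intersection.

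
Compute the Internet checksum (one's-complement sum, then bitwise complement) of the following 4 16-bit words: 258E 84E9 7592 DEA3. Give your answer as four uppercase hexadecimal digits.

0152

One's-complement addition (fold any carry out of bit 15 back into bit 0):
  0x258E + 0x84E9 = 0x0AA77
  0xAA77 + 0x7592 = 0x12009 → wrap carry → 0x200A
  0x200A + 0xDEA3 = 0x0FEAD
One's-complement sum = 0xFEAD.
Checksum = ~0xFEAD & 0xFFFF = 0x0152.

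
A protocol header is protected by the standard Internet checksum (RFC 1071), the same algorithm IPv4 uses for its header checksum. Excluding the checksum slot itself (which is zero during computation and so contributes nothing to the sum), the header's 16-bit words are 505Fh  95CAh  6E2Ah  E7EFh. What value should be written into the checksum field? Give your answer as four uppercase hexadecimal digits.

C3BB

One's-complement addition (fold any carry out of bit 15 back into bit 0):
  0x505F + 0x95CA = 0x0E629
  0xE629 + 0x6E2A = 0x15453 → wrap carry → 0x5454
  0x5454 + 0xE7EF = 0x13C43 → wrap carry → 0x3C44
One's-complement sum = 0x3C44.
Checksum = ~0x3C44 & 0xFFFF = 0xC3BB.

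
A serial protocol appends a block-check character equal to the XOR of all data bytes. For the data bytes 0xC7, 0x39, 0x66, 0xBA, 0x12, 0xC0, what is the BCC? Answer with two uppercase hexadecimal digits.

XOR the bytes together:
  start with 0xC7
  0xC7 ⊕ 0x39 = 0xFE
  0xFE ⊕ 0x66 = 0x98
  0x98 ⊕ 0xBA = 0x22
  0x22 ⊕ 0x12 = 0x30
  0x30 ⊕ 0xC0 = 0xF0

F0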